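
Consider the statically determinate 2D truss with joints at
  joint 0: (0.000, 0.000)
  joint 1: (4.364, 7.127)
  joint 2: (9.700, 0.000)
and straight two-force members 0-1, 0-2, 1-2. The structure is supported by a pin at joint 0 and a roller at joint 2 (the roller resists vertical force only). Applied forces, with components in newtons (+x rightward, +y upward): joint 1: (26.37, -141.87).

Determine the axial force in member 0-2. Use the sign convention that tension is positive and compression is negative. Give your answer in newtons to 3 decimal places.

N=3 nodes, M=3 members, R=3 reactions → 2N=6, M+R=6
member 0 (0-1): L=8.3570, (cx,cy)=(0.5222,0.8528)
member 1 (0-2): L=9.7000, (cx,cy)=(1.0000,0.0000)
member 2 (1-2): L=8.9032, (cx,cy)=(0.5993,-0.8005)
solve A·x = −loads:
  F[0-1] = -68.7927 N (compression)
  F[0-2] = +62.2935 N (tension)
  F[1-2] = -103.9378 N (compression)
  Rx@0 = -26.3700 N
  Ry@0 = +58.6680 N
  Ry@2 = +83.2020 N

62.294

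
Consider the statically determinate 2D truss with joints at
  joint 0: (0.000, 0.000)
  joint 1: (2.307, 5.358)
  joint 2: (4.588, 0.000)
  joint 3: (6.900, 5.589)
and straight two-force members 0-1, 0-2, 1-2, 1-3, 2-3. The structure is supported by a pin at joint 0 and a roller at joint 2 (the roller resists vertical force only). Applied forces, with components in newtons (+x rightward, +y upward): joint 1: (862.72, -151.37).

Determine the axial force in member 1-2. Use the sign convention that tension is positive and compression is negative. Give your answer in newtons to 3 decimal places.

-1177.733

N=4 nodes, M=5 members, R=3 reactions → 2N=8, M+R=8
member 0 (0-1): L=5.8336, (cx,cy)=(0.3955,0.9185)
member 1 (0-2): L=4.5880, (cx,cy)=(1.0000,0.0000)
member 2 (1-2): L=5.8233, (cx,cy)=(0.3917,-0.9201)
member 3 (1-3): L=4.5988, (cx,cy)=(0.9987,0.0502)
member 4 (2-3): L=6.0483, (cx,cy)=(0.3823,0.9241)
solve A·x = −loads:
  F[0-1] = +1014.9973 N (tension)
  F[0-2] = +461.3186 N (tension)
  F[1-2] = -1177.7328 N (compression)
  F[1-3] = -0.0000 N (compression)
  F[2-3] = -0.0000 N (compression)
  Rx@0 = -862.7200 N
  Ry@0 = -932.2534 N
  Ry@2 = +1083.6234 N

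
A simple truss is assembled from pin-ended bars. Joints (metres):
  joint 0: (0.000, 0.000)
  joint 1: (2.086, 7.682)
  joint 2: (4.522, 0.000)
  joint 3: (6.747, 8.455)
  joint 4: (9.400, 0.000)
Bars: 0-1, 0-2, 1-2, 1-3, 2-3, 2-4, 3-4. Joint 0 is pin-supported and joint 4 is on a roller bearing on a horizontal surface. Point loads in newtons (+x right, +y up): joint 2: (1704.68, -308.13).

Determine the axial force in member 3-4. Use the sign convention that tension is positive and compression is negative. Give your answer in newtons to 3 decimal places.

N=5 nodes, M=7 members, R=3 reactions → 2N=10, M+R=10
member 0 (0-1): L=7.9602, (cx,cy)=(0.2621,0.9651)
member 1 (0-2): L=4.5220, (cx,cy)=(1.0000,0.0000)
member 2 (1-2): L=8.0590, (cx,cy)=(0.3023,-0.9532)
member 3 (1-3): L=4.7247, (cx,cy)=(0.9865,0.1636)
member 4 (2-3): L=8.7429, (cx,cy)=(0.2545,0.9671)
member 5 (2-4): L=4.8780, (cx,cy)=(1.0000,0.0000)
member 6 (3-4): L=8.8615, (cx,cy)=(0.2994,-0.9541)
solve A·x = −loads:
  F[0-1] = -165.6902 N (compression)
  F[0-2] = +1748.0998 N (tension)
  F[1-2] = +152.1888 N (tension)
  F[1-3] = -90.6435 N (compression)
  F[2-3] = +168.6120 N (tension)
  F[2-4] = +46.5115 N (tension)
  F[3-4] = -155.3561 N (compression)
  Rx@0 = -1704.6800 N
  Ry@0 = +159.8998 N
  Ry@4 = +148.2302 N

-155.356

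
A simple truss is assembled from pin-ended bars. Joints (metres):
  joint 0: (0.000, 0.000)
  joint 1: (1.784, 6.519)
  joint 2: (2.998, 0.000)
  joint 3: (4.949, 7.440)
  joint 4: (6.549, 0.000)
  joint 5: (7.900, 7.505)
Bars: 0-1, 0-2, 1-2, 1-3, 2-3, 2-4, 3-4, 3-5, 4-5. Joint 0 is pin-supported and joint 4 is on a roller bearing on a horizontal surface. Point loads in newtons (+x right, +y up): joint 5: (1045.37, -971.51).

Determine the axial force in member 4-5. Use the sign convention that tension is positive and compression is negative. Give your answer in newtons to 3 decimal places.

-1014.544

N=6 nodes, M=9 members, R=3 reactions → 2N=12, M+R=12
member 0 (0-1): L=6.7587, (cx,cy)=(0.2640,0.9645)
member 1 (0-2): L=2.9980, (cx,cy)=(1.0000,0.0000)
member 2 (1-2): L=6.6311, (cx,cy)=(0.1831,-0.9831)
member 3 (1-3): L=3.2963, (cx,cy)=(0.9602,0.2794)
member 4 (2-3): L=7.6916, (cx,cy)=(0.2537,0.9673)
member 5 (2-4): L=3.5510, (cx,cy)=(1.0000,0.0000)
member 6 (3-4): L=7.6101, (cx,cy)=(0.2102,-0.9776)
member 7 (3-5): L=2.9517, (cx,cy)=(0.9998,0.0220)
member 8 (4-5): L=7.6256, (cx,cy)=(0.1772,0.9842)
solve A·x = −loads:
  F[0-1] = +1449.8009 N (tension)
  F[0-2] = +662.6862 N (tension)
  F[1-2] = -1241.8539 N (compression)
  F[1-3] = +635.3429 N (tension)
  F[2-3] = +1262.1434 N (tension)
  F[2-4] = +115.1820 N (tension)
  F[3-4] = -1402.7523 N (compression)
  F[3-5] = +1225.4095 N (tension)
  F[4-5] = -1014.5439 N (compression)
  Rx@0 = -1045.3700 N
  Ry@0 = -1398.3832 N
  Ry@4 = +2369.8932 N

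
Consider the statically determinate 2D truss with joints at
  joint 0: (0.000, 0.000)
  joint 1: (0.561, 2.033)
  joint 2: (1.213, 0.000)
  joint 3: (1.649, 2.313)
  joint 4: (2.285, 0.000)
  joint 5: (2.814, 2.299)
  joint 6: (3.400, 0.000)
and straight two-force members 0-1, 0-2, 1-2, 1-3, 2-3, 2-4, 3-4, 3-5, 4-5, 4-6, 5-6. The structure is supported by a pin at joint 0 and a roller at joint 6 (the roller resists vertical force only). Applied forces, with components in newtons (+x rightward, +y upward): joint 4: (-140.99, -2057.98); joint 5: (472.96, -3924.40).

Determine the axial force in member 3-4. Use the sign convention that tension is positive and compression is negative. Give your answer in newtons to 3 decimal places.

N=7 nodes, M=11 members, R=3 reactions → 2N=14, M+R=14
member 0 (0-1): L=2.1090, (cx,cy)=(0.2660,0.9640)
member 1 (0-2): L=1.2130, (cx,cy)=(1.0000,0.0000)
member 2 (1-2): L=2.1350, (cx,cy)=(0.3054,-0.9522)
member 3 (1-3): L=1.1235, (cx,cy)=(0.9684,0.2492)
member 4 (2-3): L=2.3537, (cx,cy)=(0.1852,0.9827)
member 5 (2-4): L=1.0720, (cx,cy)=(1.0000,0.0000)
member 6 (3-4): L=2.3988, (cx,cy)=(0.2651,-0.9642)
member 7 (3-5): L=1.1651, (cx,cy)=(0.9999,-0.0120)
member 8 (4-5): L=2.3591, (cx,cy)=(0.2242,0.9745)
member 9 (4-6): L=1.1150, (cx,cy)=(1.0000,0.0000)
member 10 (5-6): L=2.3725, (cx,cy)=(0.2470,-0.9690)
solve A·x = −loads:
  F[0-1] = -1070.0251 N (compression)
  F[0-2] = +616.6020 N (tension)
  F[1-2] = +929.5730 N (tension)
  F[1-3] = -587.0366 N (compression)
  F[2-3] = -900.7543 N (compression)
  F[2-4] = +1067.3355 N (tension)
  F[3-4] = +1082.4987 N (tension)
  F[3-5] = -1022.4394 N (compression)
  F[4-5] = +1040.7234 N (tension)
  F[4-6] = +1261.9535 N (tension)
  F[5-6] = -5109.2072 N (compression)
  Rx@0 = -331.9700 N
  Ry@0 = +1031.4738 N
  Ry@6 = +4950.9062 N

1082.499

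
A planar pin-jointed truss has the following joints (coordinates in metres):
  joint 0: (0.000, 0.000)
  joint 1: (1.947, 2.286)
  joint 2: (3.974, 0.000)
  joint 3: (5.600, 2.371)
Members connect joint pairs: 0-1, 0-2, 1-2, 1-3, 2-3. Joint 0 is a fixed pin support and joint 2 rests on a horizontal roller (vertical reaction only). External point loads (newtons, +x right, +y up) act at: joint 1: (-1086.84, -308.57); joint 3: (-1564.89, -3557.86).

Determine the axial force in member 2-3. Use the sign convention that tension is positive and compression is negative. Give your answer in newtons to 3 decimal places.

-4339.210

N=4 nodes, M=5 members, R=3 reactions → 2N=8, M+R=8
member 0 (0-1): L=3.0028, (cx,cy)=(0.6484,0.7613)
member 1 (0-2): L=3.9740, (cx,cy)=(1.0000,0.0000)
member 2 (1-2): L=3.0552, (cx,cy)=(0.6634,-0.7482)
member 3 (1-3): L=3.6540, (cx,cy)=(0.9997,0.0233)
member 4 (2-3): L=2.8750, (cx,cy)=(0.5656,0.8247)
solve A·x = −loads:
  F[0-1] = -342.1901 N (compression)
  F[0-2] = -2429.8532 N (compression)
  F[1-2] = -36.5803 N (compression)
  F[1-3] = +889.4731 N (tension)
  F[2-3] = -4339.2102 N (compression)
  Rx@0 = +2651.7300 N
  Ry@0 = +260.5087 N
  Ry@2 = +3605.9213 N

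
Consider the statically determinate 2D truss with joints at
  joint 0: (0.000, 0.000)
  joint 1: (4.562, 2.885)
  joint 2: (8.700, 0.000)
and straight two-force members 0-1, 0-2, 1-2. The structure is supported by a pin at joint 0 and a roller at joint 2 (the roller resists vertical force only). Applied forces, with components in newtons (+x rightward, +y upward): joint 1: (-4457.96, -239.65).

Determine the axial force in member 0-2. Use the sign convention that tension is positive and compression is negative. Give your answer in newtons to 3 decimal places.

-1940.106

N=3 nodes, M=3 members, R=3 reactions → 2N=6, M+R=6
member 0 (0-1): L=5.3977, (cx,cy)=(0.8452,0.5345)
member 1 (0-2): L=8.7000, (cx,cy)=(1.0000,0.0000)
member 2 (1-2): L=5.0444, (cx,cy)=(0.8203,-0.5719)
solve A·x = −loads:
  F[0-1] = -2979.0873 N (compression)
  F[0-2] = -1940.1064 N (compression)
  F[1-2] = +2365.0869 N (tension)
  Rx@0 = +4457.9600 N
  Ry@0 = +1592.2858 N
  Ry@2 = -1352.6358 N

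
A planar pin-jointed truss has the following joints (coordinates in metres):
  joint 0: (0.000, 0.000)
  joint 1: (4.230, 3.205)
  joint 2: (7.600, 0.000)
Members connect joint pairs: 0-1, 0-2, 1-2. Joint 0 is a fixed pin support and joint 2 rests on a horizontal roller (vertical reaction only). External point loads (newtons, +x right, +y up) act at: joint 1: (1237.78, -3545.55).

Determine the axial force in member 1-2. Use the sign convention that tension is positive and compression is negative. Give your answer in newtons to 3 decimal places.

N=3 nodes, M=3 members, R=3 reactions → 2N=6, M+R=6
member 0 (0-1): L=5.3071, (cx,cy)=(0.7971,0.6039)
member 1 (0-2): L=7.6000, (cx,cy)=(1.0000,0.0000)
member 2 (1-2): L=4.6507, (cx,cy)=(0.7246,-0.6891)
solve A·x = −loads:
  F[0-1] = -1738.9727 N (compression)
  F[0-2] = +2623.8298 N (tension)
  F[1-2] = -3620.9558 N (compression)
  Rx@0 = -1237.7800 N
  Ry@0 = +1050.1867 N
  Ry@2 = +2495.3633 N

-3620.956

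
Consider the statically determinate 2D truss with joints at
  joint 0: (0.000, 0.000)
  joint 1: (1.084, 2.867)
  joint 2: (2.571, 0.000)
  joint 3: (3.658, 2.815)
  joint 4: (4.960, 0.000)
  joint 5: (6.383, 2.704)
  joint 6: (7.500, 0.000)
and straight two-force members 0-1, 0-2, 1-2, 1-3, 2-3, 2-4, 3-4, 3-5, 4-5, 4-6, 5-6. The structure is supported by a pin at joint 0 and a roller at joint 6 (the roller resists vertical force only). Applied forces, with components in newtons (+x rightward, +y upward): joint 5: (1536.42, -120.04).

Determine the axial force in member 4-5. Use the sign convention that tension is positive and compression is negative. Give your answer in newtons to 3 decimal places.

N=7 nodes, M=11 members, R=3 reactions → 2N=14, M+R=14
member 0 (0-1): L=3.0651, (cx,cy)=(0.3537,0.9354)
member 1 (0-2): L=2.5710, (cx,cy)=(1.0000,0.0000)
member 2 (1-2): L=3.2297, (cx,cy)=(0.4604,-0.8877)
member 3 (1-3): L=2.5745, (cx,cy)=(0.9998,-0.0202)
member 4 (2-3): L=3.0176, (cx,cy)=(0.3602,0.9329)
member 5 (2-4): L=2.3890, (cx,cy)=(1.0000,0.0000)
member 6 (3-4): L=3.1015, (cx,cy)=(0.4198,-0.9076)
member 7 (3-5): L=2.7273, (cx,cy)=(0.9992,-0.0407)
member 8 (4-5): L=3.0556, (cx,cy)=(0.4657,0.8849)
member 9 (4-6): L=2.5400, (cx,cy)=(1.0000,0.0000)
member 10 (5-6): L=2.9256, (cx,cy)=(0.3818,-0.9242)
solve A·x = −loads:
  F[0-1] = +573.0893 N (tension)
  F[0-2] = +1333.7409 N (tension)
  F[1-2] = -614.9205 N (compression)
  F[1-3] = +485.8979 N (tension)
  F[2-3] = +585.1500 N (tension)
  F[2-4] = +839.8372 N (tension)
  F[3-4] = -633.8179 N (compression)
  F[3-5] = +963.4542 N (tension)
  F[4-5] = +650.0619 N (tension)
  F[4-6] = +271.0264 N (tension)
  F[5-6] = -709.8682 N (compression)
  Rx@0 = -1536.4200 N
  Ry@0 = -536.0527 N
  Ry@6 = +656.0927 N

650.062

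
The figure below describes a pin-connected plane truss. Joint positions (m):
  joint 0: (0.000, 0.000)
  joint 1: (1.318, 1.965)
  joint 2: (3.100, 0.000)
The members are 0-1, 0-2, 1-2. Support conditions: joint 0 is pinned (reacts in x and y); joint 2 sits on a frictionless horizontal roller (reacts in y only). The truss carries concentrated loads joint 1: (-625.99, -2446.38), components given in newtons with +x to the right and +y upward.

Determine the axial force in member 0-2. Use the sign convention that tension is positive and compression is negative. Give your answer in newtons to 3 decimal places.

583.398

N=3 nodes, M=3 members, R=3 reactions → 2N=6, M+R=6
member 0 (0-1): L=2.3661, (cx,cy)=(0.5570,0.8305)
member 1 (0-2): L=3.1000, (cx,cy)=(1.0000,0.0000)
member 2 (1-2): L=2.6527, (cx,cy)=(0.6718,-0.7408)
solve A·x = −loads:
  F[0-1] = -2171.1019 N (compression)
  F[0-2] = +583.3980 N (tension)
  F[1-2] = -868.4468 N (compression)
  Rx@0 = +625.9900 N
  Ry@0 = +1803.0708 N
  Ry@2 = +643.3092 N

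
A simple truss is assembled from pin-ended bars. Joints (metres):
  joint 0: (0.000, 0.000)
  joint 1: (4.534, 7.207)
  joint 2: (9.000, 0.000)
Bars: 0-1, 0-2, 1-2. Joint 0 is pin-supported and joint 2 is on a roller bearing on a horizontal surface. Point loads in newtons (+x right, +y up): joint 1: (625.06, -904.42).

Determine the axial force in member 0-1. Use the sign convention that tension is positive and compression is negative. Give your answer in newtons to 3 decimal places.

61.128

N=3 nodes, M=3 members, R=3 reactions → 2N=6, M+R=6
member 0 (0-1): L=8.5146, (cx,cy)=(0.5325,0.8464)
member 1 (0-2): L=9.0000, (cx,cy)=(1.0000,0.0000)
member 2 (1-2): L=8.4786, (cx,cy)=(0.5267,-0.8500)
solve A·x = −loads:
  F[0-1] = +61.1283 N (tension)
  F[0-2] = +592.5093 N (tension)
  F[1-2] = -1124.8604 N (compression)
  Rx@0 = -625.0600 N
  Ry@0 = -51.7409 N
  Ry@2 = +956.1609 N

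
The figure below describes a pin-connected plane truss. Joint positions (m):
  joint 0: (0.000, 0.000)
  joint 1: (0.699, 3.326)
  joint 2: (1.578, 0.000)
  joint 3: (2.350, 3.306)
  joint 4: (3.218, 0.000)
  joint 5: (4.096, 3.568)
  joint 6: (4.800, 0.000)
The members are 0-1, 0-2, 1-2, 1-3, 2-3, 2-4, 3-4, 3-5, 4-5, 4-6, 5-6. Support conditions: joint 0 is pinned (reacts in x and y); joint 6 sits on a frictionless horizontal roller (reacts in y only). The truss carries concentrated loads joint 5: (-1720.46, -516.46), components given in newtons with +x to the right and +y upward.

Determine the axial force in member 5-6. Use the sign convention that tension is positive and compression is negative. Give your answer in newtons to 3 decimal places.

854.322

N=7 nodes, M=11 members, R=3 reactions → 2N=14, M+R=14
member 0 (0-1): L=3.3987, (cx,cy)=(0.2057,0.9786)
member 1 (0-2): L=1.5780, (cx,cy)=(1.0000,0.0000)
member 2 (1-2): L=3.4402, (cx,cy)=(0.2555,-0.9668)
member 3 (1-3): L=1.6511, (cx,cy)=(0.9999,-0.0121)
member 4 (2-3): L=3.3949, (cx,cy)=(0.2274,0.9738)
member 5 (2-4): L=1.6400, (cx,cy)=(1.0000,0.0000)
member 6 (3-4): L=3.4180, (cx,cy)=(0.2539,-0.9672)
member 7 (3-5): L=1.7655, (cx,cy)=(0.9889,0.1484)
member 8 (4-5): L=3.6744, (cx,cy)=(0.2389,0.9710)
member 9 (4-6): L=1.5820, (cx,cy)=(1.0000,0.0000)
member 10 (5-6): L=3.6368, (cx,cy)=(0.1936,-0.9811)
solve A·x = −loads:
  F[0-1] = -1384.2151 N (compression)
  F[0-2] = -1435.7693 N (compression)
  F[1-2] = +1409.2096 N (tension)
  F[1-3] = -644.8038 N (compression)
  F[2-3] = -1399.0864 N (compression)
  F[2-4] = -757.5552 N (compression)
  F[3-4] = +1203.7222 N (tension)
  F[3-5] = -1282.7883 N (compression)
  F[4-5] = -1198.9943 N (compression)
  F[4-6] = -165.3774 N (compression)
  F[5-6] = +854.3222 N (tension)
  Rx@0 = +1720.4600 N
  Ry@0 = +1354.6227 N
  Ry@6 = -838.1627 N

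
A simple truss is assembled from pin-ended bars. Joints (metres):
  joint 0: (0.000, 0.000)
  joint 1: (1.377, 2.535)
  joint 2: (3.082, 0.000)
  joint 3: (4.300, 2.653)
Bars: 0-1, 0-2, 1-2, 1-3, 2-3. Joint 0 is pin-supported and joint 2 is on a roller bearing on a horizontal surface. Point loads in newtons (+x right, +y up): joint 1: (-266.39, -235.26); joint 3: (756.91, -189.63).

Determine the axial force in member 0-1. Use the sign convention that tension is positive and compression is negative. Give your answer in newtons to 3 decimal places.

N=4 nodes, M=5 members, R=3 reactions → 2N=8, M+R=8
member 0 (0-1): L=2.8848, (cx,cy)=(0.4773,0.8787)
member 1 (0-2): L=3.0820, (cx,cy)=(1.0000,0.0000)
member 2 (1-2): L=3.0550, (cx,cy)=(0.5581,-0.8298)
member 3 (1-3): L=2.9254, (cx,cy)=(0.9992,0.0403)
member 4 (2-3): L=2.9192, (cx,cy)=(0.4172,0.9088)
solve A·x = −loads:
  F[0-1] = +429.2949 N (tension)
  F[0-2] = +285.6084 N (tension)
  F[1-2] = -696.3071 N (compression)
  F[1-3] = +860.6074 N (tension)
  F[2-3] = -246.8575 N (compression)
  Rx@0 = -490.5200 N
  Ry@0 = -377.2338 N
  Ry@2 = +802.1238 N

429.295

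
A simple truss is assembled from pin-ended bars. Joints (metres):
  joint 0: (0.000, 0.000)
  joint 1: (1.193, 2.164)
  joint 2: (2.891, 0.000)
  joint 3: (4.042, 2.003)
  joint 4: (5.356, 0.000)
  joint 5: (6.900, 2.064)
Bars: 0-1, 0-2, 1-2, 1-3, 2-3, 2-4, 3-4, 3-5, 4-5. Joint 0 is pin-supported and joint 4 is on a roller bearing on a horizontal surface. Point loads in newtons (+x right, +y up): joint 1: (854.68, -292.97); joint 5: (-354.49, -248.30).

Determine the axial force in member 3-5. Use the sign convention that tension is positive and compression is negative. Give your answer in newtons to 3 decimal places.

-171.523

N=6 nodes, M=9 members, R=3 reactions → 2N=12, M+R=12
member 0 (0-1): L=2.4711, (cx,cy)=(0.4828,0.8757)
member 1 (0-2): L=2.8910, (cx,cy)=(1.0000,0.0000)
member 2 (1-2): L=2.7507, (cx,cy)=(0.6173,-0.7867)
member 3 (1-3): L=2.8535, (cx,cy)=(0.9984,-0.0564)
member 4 (2-3): L=2.3102, (cx,cy)=(0.4982,0.8670)
member 5 (2-4): L=2.4650, (cx,cy)=(1.0000,0.0000)
member 6 (3-4): L=2.3955, (cx,cy)=(0.5485,-0.8361)
member 7 (3-5): L=2.8587, (cx,cy)=(0.9998,0.0213)
member 8 (4-5): L=2.5776, (cx,cy)=(0.5990,0.8007)
solve A·x = −loads:
  F[0-1] = +60.0372 N (tension)
  F[0-2] = +471.2047 N (tension)
  F[1-2] = -397.5407 N (compression)
  F[1-3] = -581.2156 N (compression)
  F[2-3] = +360.7138 N (tension)
  F[2-4] = +46.0795 N (tension)
  F[3-4] = -417.6428 N (compression)
  F[3-5] = -171.5232 N (compression)
  F[4-5] = -305.5157 N (compression)
  Rx@0 = -500.1900 N
  Ry@0 = -52.5768 N
  Ry@4 = +593.8468 N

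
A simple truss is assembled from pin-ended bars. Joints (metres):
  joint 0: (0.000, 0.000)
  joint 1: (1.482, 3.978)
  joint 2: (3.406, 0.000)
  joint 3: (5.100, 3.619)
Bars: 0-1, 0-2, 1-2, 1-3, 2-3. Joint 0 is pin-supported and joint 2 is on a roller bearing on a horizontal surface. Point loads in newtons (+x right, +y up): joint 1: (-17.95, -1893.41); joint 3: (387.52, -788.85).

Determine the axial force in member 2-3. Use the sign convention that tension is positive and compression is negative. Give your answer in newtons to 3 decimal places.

N=4 nodes, M=5 members, R=3 reactions → 2N=8, M+R=8
member 0 (0-1): L=4.2451, (cx,cy)=(0.3491,0.9371)
member 1 (0-2): L=3.4060, (cx,cy)=(1.0000,0.0000)
member 2 (1-2): L=4.4189, (cx,cy)=(0.4354,-0.9002)
member 3 (1-3): L=3.6358, (cx,cy)=(0.9951,-0.0987)
member 4 (2-3): L=3.9958, (cx,cy)=(0.4239,0.9057)
solve A·x = −loads:
  F[0-1] = -305.6611 N (compression)
  F[0-2] = +476.2791 N (tension)
  F[1-2] = -1864.7811 N (compression)
  F[1-3] = +726.7314 N (tension)
  F[2-3] = -791.7626 N (compression)
  Rx@0 = -369.5700 N
  Ry@0 = +286.4296 N
  Ry@2 = +2395.8304 N

-791.763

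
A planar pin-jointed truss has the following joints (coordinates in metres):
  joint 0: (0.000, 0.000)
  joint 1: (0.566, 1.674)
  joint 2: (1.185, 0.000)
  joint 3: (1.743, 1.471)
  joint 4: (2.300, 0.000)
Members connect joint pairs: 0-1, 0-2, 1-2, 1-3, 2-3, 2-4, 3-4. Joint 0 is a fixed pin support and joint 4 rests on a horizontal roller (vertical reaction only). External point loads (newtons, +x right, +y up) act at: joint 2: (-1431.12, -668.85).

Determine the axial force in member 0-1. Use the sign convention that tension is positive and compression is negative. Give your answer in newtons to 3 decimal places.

N=5 nodes, M=7 members, R=3 reactions → 2N=10, M+R=10
member 0 (0-1): L=1.7671, (cx,cy)=(0.3203,0.9473)
member 1 (0-2): L=1.1850, (cx,cy)=(1.0000,0.0000)
member 2 (1-2): L=1.7848, (cx,cy)=(0.3468,-0.9379)
member 3 (1-3): L=1.1944, (cx,cy)=(0.9855,-0.1700)
member 4 (2-3): L=1.5733, (cx,cy)=(0.3547,0.9350)
member 5 (2-4): L=1.1150, (cx,cy)=(1.0000,0.0000)
member 6 (3-4): L=1.5729, (cx,cy)=(0.3541,-0.9352)
solve A·x = −loads:
  F[0-1] = -342.2794 N (compression)
  F[0-2] = -1321.4882 N (compression)
  F[1-2] = +390.7868 N (tension)
  F[1-3] = -248.7848 N (compression)
  F[2-3] = +323.3391 N (tension)
  F[2-4] = +130.4854 N (tension)
  F[3-4] = -368.4803 N (compression)
  Rx@0 = +1431.1200 N
  Ry@0 = +324.2468 N
  Ry@4 = +344.6032 N

-342.279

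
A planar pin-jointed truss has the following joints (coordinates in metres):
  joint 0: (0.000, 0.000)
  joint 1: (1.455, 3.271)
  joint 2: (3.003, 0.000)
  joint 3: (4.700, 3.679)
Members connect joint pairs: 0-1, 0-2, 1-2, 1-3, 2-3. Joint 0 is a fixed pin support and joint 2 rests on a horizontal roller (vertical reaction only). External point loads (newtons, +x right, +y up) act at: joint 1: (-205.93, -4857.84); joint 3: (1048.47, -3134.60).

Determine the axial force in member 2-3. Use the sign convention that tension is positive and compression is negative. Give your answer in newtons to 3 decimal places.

-3818.640

N=4 nodes, M=5 members, R=3 reactions → 2N=8, M+R=8
member 0 (0-1): L=3.5800, (cx,cy)=(0.4064,0.9137)
member 1 (0-2): L=3.0030, (cx,cy)=(1.0000,0.0000)
member 2 (1-2): L=3.6188, (cx,cy)=(0.4278,-0.9039)
member 3 (1-3): L=3.2705, (cx,cy)=(0.9922,0.1247)
member 4 (2-3): L=4.0515, (cx,cy)=(0.4189,0.9081)
solve A·x = −loads:
  F[0-1] = +358.3372 N (tension)
  F[0-2] = +696.9033 N (tension)
  F[1-2] = -5368.2640 N (compression)
  F[1-3] = +2668.7731 N (tension)
  F[2-3] = -3818.6401 N (compression)
  Rx@0 = -842.5400 N
  Ry@0 = -327.4073 N
  Ry@2 = +8319.8473 N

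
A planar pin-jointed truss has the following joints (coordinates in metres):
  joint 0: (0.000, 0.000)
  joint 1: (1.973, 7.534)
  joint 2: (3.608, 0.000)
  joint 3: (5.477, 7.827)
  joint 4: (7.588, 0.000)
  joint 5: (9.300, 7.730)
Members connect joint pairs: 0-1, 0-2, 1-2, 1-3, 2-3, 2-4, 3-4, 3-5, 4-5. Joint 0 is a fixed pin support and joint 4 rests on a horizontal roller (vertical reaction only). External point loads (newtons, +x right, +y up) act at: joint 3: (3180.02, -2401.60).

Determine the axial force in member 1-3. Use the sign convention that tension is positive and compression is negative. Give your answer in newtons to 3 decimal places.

N=6 nodes, M=9 members, R=3 reactions → 2N=12, M+R=12
member 0 (0-1): L=7.7881, (cx,cy)=(0.2533,0.9674)
member 1 (0-2): L=3.6080, (cx,cy)=(1.0000,0.0000)
member 2 (1-2): L=7.7094, (cx,cy)=(0.2121,-0.9773)
member 3 (1-3): L=3.5162, (cx,cy)=(0.9965,0.0833)
member 4 (2-3): L=8.0471, (cx,cy)=(0.2323,0.9727)
member 5 (2-4): L=3.9800, (cx,cy)=(1.0000,0.0000)
member 6 (3-4): L=8.1067, (cx,cy)=(0.2604,-0.9655)
member 7 (3-5): L=3.8242, (cx,cy)=(0.9997,-0.0254)
member 8 (4-5): L=7.9173, (cx,cy)=(0.2162,0.9763)
solve A·x = −loads:
  F[0-1] = +2700.1336 N (tension)
  F[0-2] = +2495.9776 N (tension)
  F[1-2] = -2567.7257 N (compression)
  F[1-3] = +1232.8924 N (tension)
  F[2-3] = +2579.8651 N (tension)
  F[2-4] = +1352.2187 N (tension)
  F[3-4] = -5192.8014 N (compression)
  F[3-5] = -0.0000 N (compression)
  F[4-5] = +0.0000 N (tension)
  Rx@0 = -3180.0200 N
  Ry@0 = -2612.0505 N
  Ry@4 = +5013.6505 N

1232.892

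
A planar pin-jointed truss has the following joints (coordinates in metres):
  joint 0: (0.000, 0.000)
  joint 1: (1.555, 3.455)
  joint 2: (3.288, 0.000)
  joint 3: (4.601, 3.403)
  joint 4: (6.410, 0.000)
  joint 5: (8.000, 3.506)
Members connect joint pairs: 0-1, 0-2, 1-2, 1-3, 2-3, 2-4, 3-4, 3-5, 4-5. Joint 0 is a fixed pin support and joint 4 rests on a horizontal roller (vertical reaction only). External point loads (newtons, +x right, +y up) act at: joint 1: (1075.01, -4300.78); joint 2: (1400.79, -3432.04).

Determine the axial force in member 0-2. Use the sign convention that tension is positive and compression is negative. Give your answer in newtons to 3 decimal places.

N=6 nodes, M=9 members, R=3 reactions → 2N=12, M+R=12
member 0 (0-1): L=3.7888, (cx,cy)=(0.4104,0.9119)
member 1 (0-2): L=3.2880, (cx,cy)=(1.0000,0.0000)
member 2 (1-2): L=3.8653, (cx,cy)=(0.4484,-0.8939)
member 3 (1-3): L=3.0464, (cx,cy)=(0.9999,-0.0171)
member 4 (2-3): L=3.6475, (cx,cy)=(0.3600,0.9330)
member 5 (2-4): L=3.1220, (cx,cy)=(1.0000,0.0000)
member 6 (3-4): L=3.8539, (cx,cy)=(0.4694,-0.8830)
member 7 (3-5): L=3.4006, (cx,cy)=(0.9995,0.0303)
member 8 (4-5): L=3.8497, (cx,cy)=(0.4130,0.9107)
solve A·x = −loads:
  F[0-1] = -4769.8414 N (compression)
  F[0-2] = +4433.4362 N (tension)
  F[1-2] = +113.5125 N (tension)
  F[1-3] = -3083.9890 N (compression)
  F[2-3] = +3569.8888 N (tension)
  F[2-4] = +1798.4835 N (tension)
  F[3-4] = -3831.5400 N (compression)
  F[3-5] = -0.0000 N (compression)
  F[4-5] = +0.0000 N (tension)
  Rx@0 = -2475.8000 N
  Ry@0 = +4349.6032 N
  Ry@4 = +3383.2168 N

4433.436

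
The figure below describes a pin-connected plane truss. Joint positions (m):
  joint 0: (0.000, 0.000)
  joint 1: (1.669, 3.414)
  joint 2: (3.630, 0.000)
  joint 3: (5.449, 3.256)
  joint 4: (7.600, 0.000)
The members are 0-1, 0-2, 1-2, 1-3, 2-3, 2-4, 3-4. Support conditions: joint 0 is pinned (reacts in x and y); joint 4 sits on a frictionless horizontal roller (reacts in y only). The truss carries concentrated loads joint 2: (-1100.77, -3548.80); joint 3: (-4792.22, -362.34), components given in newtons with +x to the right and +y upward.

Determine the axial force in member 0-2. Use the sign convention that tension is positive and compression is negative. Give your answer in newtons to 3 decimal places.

-3932.907

N=5 nodes, M=7 members, R=3 reactions → 2N=10, M+R=10
member 0 (0-1): L=3.8001, (cx,cy)=(0.4392,0.8984)
member 1 (0-2): L=3.6300, (cx,cy)=(1.0000,0.0000)
member 2 (1-2): L=3.9371, (cx,cy)=(0.4981,-0.8671)
member 3 (1-3): L=3.7833, (cx,cy)=(0.9991,-0.0418)
member 4 (2-3): L=3.7297, (cx,cy)=(0.4877,0.8730)
member 5 (2-4): L=3.9700, (cx,cy)=(1.0000,0.0000)
member 6 (3-4): L=3.9024, (cx,cy)=(0.5512,-0.8344)
solve A·x = −loads:
  F[0-1] = -4462.8892 N (compression)
  F[0-2] = -3932.9070 N (compression)
  F[1-2] = +4834.3283 N (tension)
  F[1-3] = -4371.7782 N (compression)
  F[2-3] = -736.7630 N (compression)
  F[2-4] = -64.9269 N (compression)
  F[3-4] = +117.7905 N (tension)
  Rx@0 = +5892.9900 N
  Ry@0 = +4009.4207 N
  Ry@4 = -98.2807 N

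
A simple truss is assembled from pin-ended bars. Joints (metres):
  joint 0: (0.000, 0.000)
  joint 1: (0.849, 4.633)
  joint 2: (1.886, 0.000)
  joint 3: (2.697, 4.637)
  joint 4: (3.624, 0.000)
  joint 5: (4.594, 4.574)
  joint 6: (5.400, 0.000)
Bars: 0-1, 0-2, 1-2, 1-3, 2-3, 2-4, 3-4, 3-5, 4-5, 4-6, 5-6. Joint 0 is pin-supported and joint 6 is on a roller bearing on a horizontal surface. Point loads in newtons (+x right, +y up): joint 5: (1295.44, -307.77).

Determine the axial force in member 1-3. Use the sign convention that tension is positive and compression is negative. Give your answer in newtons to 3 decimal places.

N=7 nodes, M=11 members, R=3 reactions → 2N=14, M+R=14
member 0 (0-1): L=4.7101, (cx,cy)=(0.1802,0.9836)
member 1 (0-2): L=1.8860, (cx,cy)=(1.0000,0.0000)
member 2 (1-2): L=4.7476, (cx,cy)=(0.2184,-0.9759)
member 3 (1-3): L=1.8480, (cx,cy)=(1.0000,0.0022)
member 4 (2-3): L=4.7074, (cx,cy)=(0.1723,0.9850)
member 5 (2-4): L=1.7380, (cx,cy)=(1.0000,0.0000)
member 6 (3-4): L=4.7288, (cx,cy)=(0.1960,-0.9806)
member 7 (3-5): L=1.8980, (cx,cy)=(0.9994,-0.0332)
member 8 (4-5): L=4.6757, (cx,cy)=(0.2075,0.9782)
member 9 (4-6): L=1.7760, (cx,cy)=(1.0000,0.0000)
member 10 (5-6): L=4.6445, (cx,cy)=(0.1735,-0.9848)
solve A·x = −loads:
  F[0-1] = +1068.8549 N (tension)
  F[0-2] = +1102.7798 N (tension)
  F[1-2] = -1076.4134 N (compression)
  F[1-3] = +427.7762 N (tension)
  F[2-3] = +1066.3670 N (tension)
  F[2-4] = +683.9485 N (tension)
  F[3-4] = -1100.1650 N (compression)
  F[3-5] = +827.6181 N (tension)
  F[4-5] = +1102.8105 N (tension)
  F[4-6] = +239.4948 N (tension)
  F[5-6] = -1380.0579 N (compression)
  Rx@0 = -1295.4400 N
  Ry@0 = -1051.3481 N
  Ry@6 = +1359.1181 N

427.776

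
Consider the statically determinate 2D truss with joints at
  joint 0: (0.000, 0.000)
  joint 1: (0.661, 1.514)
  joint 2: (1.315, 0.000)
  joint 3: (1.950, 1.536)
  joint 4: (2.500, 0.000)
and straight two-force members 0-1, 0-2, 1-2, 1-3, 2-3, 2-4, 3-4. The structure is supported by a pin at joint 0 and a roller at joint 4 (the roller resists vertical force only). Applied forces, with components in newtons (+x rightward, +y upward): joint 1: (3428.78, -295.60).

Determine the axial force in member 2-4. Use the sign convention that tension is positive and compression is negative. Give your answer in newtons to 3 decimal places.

771.513

N=5 nodes, M=7 members, R=3 reactions → 2N=10, M+R=10
member 0 (0-1): L=1.6520, (cx,cy)=(0.4001,0.9165)
member 1 (0-2): L=1.3150, (cx,cy)=(1.0000,0.0000)
member 2 (1-2): L=1.6492, (cx,cy)=(0.3966,-0.9180)
member 3 (1-3): L=1.2892, (cx,cy)=(0.9999,0.0171)
member 4 (2-3): L=1.6621, (cx,cy)=(0.3821,0.9241)
member 5 (2-4): L=1.1850, (cx,cy)=(1.0000,0.0000)
member 6 (3-4): L=1.6315, (cx,cy)=(0.3371,-0.9415)
solve A·x = −loads:
  F[0-1] = +2028.4795 N (tension)
  F[0-2] = +2617.1446 N (tension)
  F[1-2] = -2378.1798 N (compression)
  F[1-3] = -1674.3160 N (compression)
  F[2-3] = +2362.4069 N (tension)
  F[2-4] = +771.5131 N (tension)
  F[3-4] = -2288.5902 N (compression)
  Rx@0 = -3428.7800 N
  Ry@0 = -1859.0258 N
  Ry@4 = +2154.6258 N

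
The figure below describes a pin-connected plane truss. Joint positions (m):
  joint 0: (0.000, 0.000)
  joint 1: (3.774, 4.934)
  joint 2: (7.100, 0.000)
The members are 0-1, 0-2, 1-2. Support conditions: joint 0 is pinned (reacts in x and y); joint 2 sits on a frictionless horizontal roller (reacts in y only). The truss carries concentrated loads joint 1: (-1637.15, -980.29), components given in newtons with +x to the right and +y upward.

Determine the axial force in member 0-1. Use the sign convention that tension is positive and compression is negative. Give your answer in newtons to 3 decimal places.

-2010.515

N=3 nodes, M=3 members, R=3 reactions → 2N=6, M+R=6
member 0 (0-1): L=6.2119, (cx,cy)=(0.6075,0.7943)
member 1 (0-2): L=7.1000, (cx,cy)=(1.0000,0.0000)
member 2 (1-2): L=5.9503, (cx,cy)=(0.5590,-0.8292)
solve A·x = −loads:
  F[0-1] = -2010.5152 N (compression)
  F[0-2] = -415.6701 N (compression)
  F[1-2] = +743.6505 N (tension)
  Rx@0 = +1637.1500 N
  Ry@0 = +1596.9215 N
  Ry@2 = -616.6315 N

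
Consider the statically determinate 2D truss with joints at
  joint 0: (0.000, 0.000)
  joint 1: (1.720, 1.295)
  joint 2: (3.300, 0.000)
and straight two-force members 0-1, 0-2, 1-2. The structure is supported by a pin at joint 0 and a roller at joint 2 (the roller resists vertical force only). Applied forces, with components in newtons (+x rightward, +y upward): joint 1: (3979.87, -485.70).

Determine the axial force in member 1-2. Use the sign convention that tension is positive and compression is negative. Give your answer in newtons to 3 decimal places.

N=3 nodes, M=3 members, R=3 reactions → 2N=6, M+R=6
member 0 (0-1): L=2.1530, (cx,cy)=(0.7989,0.6015)
member 1 (0-2): L=3.3000, (cx,cy)=(1.0000,0.0000)
member 2 (1-2): L=2.0429, (cx,cy)=(0.7734,-0.6339)
solve A·x = −loads:
  F[0-1] = +2209.9464 N (tension)
  F[0-2] = +2214.3794 N (tension)
  F[1-2] = -2863.1312 N (compression)
  Rx@0 = -3979.8700 N
  Ry@0 = -1329.2502 N
  Ry@2 = +1814.9502 N

-2863.131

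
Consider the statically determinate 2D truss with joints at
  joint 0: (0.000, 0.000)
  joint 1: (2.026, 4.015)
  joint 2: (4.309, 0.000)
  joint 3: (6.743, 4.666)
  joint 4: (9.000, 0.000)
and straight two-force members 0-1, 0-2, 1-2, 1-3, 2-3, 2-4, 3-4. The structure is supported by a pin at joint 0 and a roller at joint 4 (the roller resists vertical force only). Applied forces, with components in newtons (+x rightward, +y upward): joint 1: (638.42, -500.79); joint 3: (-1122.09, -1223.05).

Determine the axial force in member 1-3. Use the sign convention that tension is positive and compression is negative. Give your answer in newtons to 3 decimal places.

-1327.268

N=5 nodes, M=7 members, R=3 reactions → 2N=10, M+R=10
member 0 (0-1): L=4.4972, (cx,cy)=(0.4505,0.8928)
member 1 (0-2): L=4.3090, (cx,cy)=(1.0000,0.0000)
member 2 (1-2): L=4.6187, (cx,cy)=(0.4943,-0.8693)
member 3 (1-3): L=4.7617, (cx,cy)=(0.9906,0.1367)
member 4 (2-3): L=5.2627, (cx,cy)=(0.4625,0.8866)
member 5 (2-4): L=4.6910, (cx,cy)=(1.0000,0.0000)
member 6 (3-4): L=5.1832, (cx,cy)=(0.4354,-0.9002)
solve A·x = −loads:
  F[0-1] = -1110.8114 N (compression)
  F[0-2] = +16.7522 N (tension)
  F[1-2] = +355.9870 N (tension)
  F[1-3] = -1327.2677 N (compression)
  F[2-3] = -349.0308 N (compression)
  F[2-4] = +354.1422 N (tension)
  F[3-4] = -813.2882 N (compression)
  Rx@0 = +483.6700 N
  Ry@0 = +991.7054 N
  Ry@4 = +732.1346 N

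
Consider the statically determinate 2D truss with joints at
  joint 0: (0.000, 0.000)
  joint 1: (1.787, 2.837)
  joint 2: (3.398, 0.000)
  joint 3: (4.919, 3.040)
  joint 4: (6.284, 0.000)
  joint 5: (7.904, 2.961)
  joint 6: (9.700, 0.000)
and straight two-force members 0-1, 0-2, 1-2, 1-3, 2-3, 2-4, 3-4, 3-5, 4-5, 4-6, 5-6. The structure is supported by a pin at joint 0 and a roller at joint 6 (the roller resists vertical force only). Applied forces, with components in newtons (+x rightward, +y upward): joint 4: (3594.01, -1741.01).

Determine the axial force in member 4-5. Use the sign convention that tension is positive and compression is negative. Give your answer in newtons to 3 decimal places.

1246.965

N=7 nodes, M=11 members, R=3 reactions → 2N=14, M+R=14
member 0 (0-1): L=3.3529, (cx,cy)=(0.5330,0.8461)
member 1 (0-2): L=3.3980, (cx,cy)=(1.0000,0.0000)
member 2 (1-2): L=3.2625, (cx,cy)=(0.4938,-0.8696)
member 3 (1-3): L=3.1386, (cx,cy)=(0.9979,0.0647)
member 4 (2-3): L=3.3993, (cx,cy)=(0.4474,0.8943)
member 5 (2-4): L=2.8860, (cx,cy)=(1.0000,0.0000)
member 6 (3-4): L=3.3324, (cx,cy)=(0.4096,-0.9123)
member 7 (3-5): L=2.9860, (cx,cy)=(0.9996,-0.0265)
member 8 (4-5): L=3.3752, (cx,cy)=(0.4800,0.8773)
member 9 (4-6): L=3.4160, (cx,cy)=(1.0000,0.0000)
member 10 (5-6): L=3.4631, (cx,cy)=(0.5186,-0.8550)
solve A·x = −loads:
  F[0-1] = -724.6172 N (compression)
  F[0-2] = +3980.2103 N (tension)
  F[1-2] = +652.2864 N (tension)
  F[1-3] = -709.7813 N (compression)
  F[2-3] = -634.2488 N (compression)
  F[2-4] = +4586.0990 N (tension)
  F[3-4] = +709.3041 N (tension)
  F[3-5] = -1283.0803 N (compression)
  F[4-5] = +1246.9649 N (tension)
  F[4-6] = +684.1221 N (tension)
  F[5-6] = -1319.1485 N (compression)
  Rx@0 = -3594.0100 N
  Ry@0 = +613.1227 N
  Ry@6 = +1127.8873 N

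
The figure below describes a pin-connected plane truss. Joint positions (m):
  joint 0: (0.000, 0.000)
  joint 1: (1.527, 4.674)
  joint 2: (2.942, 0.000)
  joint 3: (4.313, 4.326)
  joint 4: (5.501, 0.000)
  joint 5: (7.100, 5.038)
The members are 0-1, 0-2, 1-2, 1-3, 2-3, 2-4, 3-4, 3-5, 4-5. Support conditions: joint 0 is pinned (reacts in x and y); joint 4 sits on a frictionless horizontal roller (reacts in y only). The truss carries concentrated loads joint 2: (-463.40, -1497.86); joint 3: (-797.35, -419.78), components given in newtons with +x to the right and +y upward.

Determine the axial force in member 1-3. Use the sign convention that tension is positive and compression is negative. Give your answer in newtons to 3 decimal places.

-932.512

N=6 nodes, M=9 members, R=3 reactions → 2N=12, M+R=12
member 0 (0-1): L=4.9171, (cx,cy)=(0.3105,0.9506)
member 1 (0-2): L=2.9420, (cx,cy)=(1.0000,0.0000)
member 2 (1-2): L=4.8835, (cx,cy)=(0.2898,-0.9571)
member 3 (1-3): L=2.8077, (cx,cy)=(0.9923,-0.1239)
member 4 (2-3): L=4.5381, (cx,cy)=(0.3021,0.9533)
member 5 (2-4): L=2.5590, (cx,cy)=(1.0000,0.0000)
member 6 (3-4): L=4.4862, (cx,cy)=(0.2648,-0.9643)
member 7 (3-5): L=2.8765, (cx,cy)=(0.9689,0.2475)
member 8 (4-5): L=5.2857, (cx,cy)=(0.3025,0.9531)
solve A·x = −loads:
  F[0-1] = -1488.0535 N (compression)
  F[0-2] = -798.6379 N (compression)
  F[1-2] = +1598.6416 N (tension)
  F[1-3] = -932.5119 N (compression)
  F[2-3] = -33.7814 N (compression)
  F[2-4] = +138.1769 N (tension)
  F[3-4] = -521.7874 N (compression)
  F[3-5] = +0.0000 N (tension)
  F[4-5] = -0.0000 N (compression)
  Rx@0 = +1260.7500 N
  Ry@0 = +1414.4807 N
  Ry@4 = +503.1593 N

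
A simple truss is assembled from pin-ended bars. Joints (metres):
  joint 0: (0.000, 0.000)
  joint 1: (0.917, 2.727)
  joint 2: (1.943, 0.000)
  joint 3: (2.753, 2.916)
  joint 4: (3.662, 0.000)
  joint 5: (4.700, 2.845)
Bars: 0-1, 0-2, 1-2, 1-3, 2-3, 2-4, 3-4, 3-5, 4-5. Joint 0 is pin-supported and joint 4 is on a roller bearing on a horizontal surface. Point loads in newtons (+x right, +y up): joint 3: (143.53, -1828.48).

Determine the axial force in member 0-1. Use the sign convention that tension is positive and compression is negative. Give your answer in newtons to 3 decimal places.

-358.269

N=6 nodes, M=9 members, R=3 reactions → 2N=12, M+R=12
member 0 (0-1): L=2.8771, (cx,cy)=(0.3187,0.9478)
member 1 (0-2): L=1.9430, (cx,cy)=(1.0000,0.0000)
member 2 (1-2): L=2.9136, (cx,cy)=(0.3521,-0.9359)
member 3 (1-3): L=1.8457, (cx,cy)=(0.9947,0.1024)
member 4 (2-3): L=3.0264, (cx,cy)=(0.2676,0.9635)
member 5 (2-4): L=1.7190, (cx,cy)=(1.0000,0.0000)
member 6 (3-4): L=3.0544, (cx,cy)=(0.2976,-0.9547)
member 7 (3-5): L=1.9483, (cx,cy)=(0.9993,-0.0364)
member 8 (4-5): L=3.0284, (cx,cy)=(0.3428,0.9394)
solve A·x = −loads:
  F[0-1] = -358.2687 N (compression)
  F[0-2] = +257.7207 N (tension)
  F[1-2] = +337.2037 N (tension)
  F[1-3] = -234.1642 N (compression)
  F[2-3] = -327.5550 N (compression)
  F[2-4] = +464.1313 N (tension)
  F[3-4] = -1559.5610 N (compression)
  F[3-5] = +0.0000 N (tension)
  F[4-5] = -0.0000 N (compression)
  Rx@0 = -143.5300 N
  Ry@0 = +339.5835 N
  Ry@4 = +1488.8965 N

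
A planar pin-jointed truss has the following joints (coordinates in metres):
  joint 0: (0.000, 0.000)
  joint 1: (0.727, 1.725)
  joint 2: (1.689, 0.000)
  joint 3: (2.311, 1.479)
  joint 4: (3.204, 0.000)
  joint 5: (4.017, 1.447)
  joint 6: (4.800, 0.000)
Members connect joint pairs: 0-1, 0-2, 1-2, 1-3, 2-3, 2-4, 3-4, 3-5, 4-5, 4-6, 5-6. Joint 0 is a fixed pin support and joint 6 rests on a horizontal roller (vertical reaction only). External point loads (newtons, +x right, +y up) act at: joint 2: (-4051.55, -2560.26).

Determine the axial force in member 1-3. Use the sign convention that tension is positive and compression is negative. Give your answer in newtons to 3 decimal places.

N=7 nodes, M=11 members, R=3 reactions → 2N=14, M+R=14
member 0 (0-1): L=1.8719, (cx,cy)=(0.3884,0.9215)
member 1 (0-2): L=1.6890, (cx,cy)=(1.0000,0.0000)
member 2 (1-2): L=1.9751, (cx,cy)=(0.4871,-0.8734)
member 3 (1-3): L=1.6030, (cx,cy)=(0.9882,-0.1535)
member 4 (2-3): L=1.6045, (cx,cy)=(0.3877,0.9218)
member 5 (2-4): L=1.5150, (cx,cy)=(1.0000,0.0000)
member 6 (3-4): L=1.7277, (cx,cy)=(0.5169,-0.8561)
member 7 (3-5): L=1.7063, (cx,cy)=(0.9998,-0.0188)
member 8 (4-5): L=1.6598, (cx,cy)=(0.4898,0.8718)
member 9 (4-6): L=1.5960, (cx,cy)=(1.0000,0.0000)
member 10 (5-6): L=1.6453, (cx,cy)=(0.4759,-0.8795)
solve A·x = −loads:
  F[0-1] = -1800.7165 N (compression)
  F[0-2] = -3352.2103 N (compression)
  F[1-2] = +2216.2724 N (tension)
  F[1-3] = -1800.1229 N (compression)
  F[2-3] = +677.6295 N (tension)
  F[2-4] = +1516.1047 N (tension)
  F[3-4] = -1030.8248 N (compression)
  F[3-5] = -983.4680 N (compression)
  F[4-5] = +1012.1937 N (tension)
  F[4-6] = +487.4900 N (tension)
  F[5-6] = -1024.3300 N (compression)
  Rx@0 = +4051.5500 N
  Ry@0 = +1659.3685 N
  Ry@6 = +900.8915 N

-1800.123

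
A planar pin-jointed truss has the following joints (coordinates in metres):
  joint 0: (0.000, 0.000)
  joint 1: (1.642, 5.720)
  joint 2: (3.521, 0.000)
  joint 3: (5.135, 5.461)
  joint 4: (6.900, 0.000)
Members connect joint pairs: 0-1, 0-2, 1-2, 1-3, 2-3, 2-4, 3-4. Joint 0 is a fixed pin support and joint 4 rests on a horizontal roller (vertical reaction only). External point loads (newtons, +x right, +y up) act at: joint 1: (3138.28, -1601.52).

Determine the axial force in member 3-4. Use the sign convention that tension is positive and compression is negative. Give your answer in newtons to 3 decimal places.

N=5 nodes, M=7 members, R=3 reactions → 2N=10, M+R=10
member 0 (0-1): L=5.9510, (cx,cy)=(0.2759,0.9612)
member 1 (0-2): L=3.5210, (cx,cy)=(1.0000,0.0000)
member 2 (1-2): L=6.0207, (cx,cy)=(0.3121,-0.9501)
member 3 (1-3): L=3.5026, (cx,cy)=(0.9973,-0.0739)
member 4 (2-3): L=5.6945, (cx,cy)=(0.2834,0.9590)
member 5 (2-4): L=3.3790, (cx,cy)=(1.0000,0.0000)
member 6 (3-4): L=5.7391, (cx,cy)=(0.3075,-0.9515)
solve A·x = −loads:
  F[0-1] = +1436.9659 N (tension)
  F[0-2] = +2741.7933 N (tension)
  F[1-2] = -2998.5637 N (compression)
  F[1-3] = -1810.9322 N (compression)
  F[2-3] = +2970.6106 N (tension)
  F[2-4] = +964.0125 N (tension)
  F[3-4] = -3134.6201 N (compression)
  Rx@0 = -3138.2800 N
  Ry@0 = -1381.1840 N
  Ry@4 = +2982.7040 N

-3134.620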